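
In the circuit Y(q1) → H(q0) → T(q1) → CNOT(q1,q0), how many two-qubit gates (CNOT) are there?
1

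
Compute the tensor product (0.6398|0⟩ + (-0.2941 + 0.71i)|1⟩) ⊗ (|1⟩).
0.6398|01⟩ + (-0.2941 + 0.71i)|11⟩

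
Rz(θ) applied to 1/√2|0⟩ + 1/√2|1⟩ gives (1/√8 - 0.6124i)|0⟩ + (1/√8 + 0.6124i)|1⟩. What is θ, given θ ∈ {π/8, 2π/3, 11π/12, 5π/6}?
2π/3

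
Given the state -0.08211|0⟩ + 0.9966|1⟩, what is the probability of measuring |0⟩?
0.006742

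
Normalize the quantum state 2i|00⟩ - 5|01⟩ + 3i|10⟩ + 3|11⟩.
0.2917i|00⟩ - 0.7293|01⟩ + 0.4376i|10⟩ + 0.4376|11⟩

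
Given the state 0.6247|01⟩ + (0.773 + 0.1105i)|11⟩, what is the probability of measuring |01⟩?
0.3903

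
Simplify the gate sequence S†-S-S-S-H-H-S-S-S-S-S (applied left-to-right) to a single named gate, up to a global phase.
S†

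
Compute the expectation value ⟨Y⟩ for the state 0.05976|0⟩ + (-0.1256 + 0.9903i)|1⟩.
0.1184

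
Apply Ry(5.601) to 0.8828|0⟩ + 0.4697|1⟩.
-0.9891|0⟩ - 0.1473|1⟩

Ry(5.601) = [[cos(θ/2), −sin(θ/2)], [sin(θ/2), cos(θ/2)]]; θ = 5.601, cos(θ/2) ≈ -0.94239, sin(θ/2) ≈ 0.334517.
With a = amp(|0⟩) = 0.8828 and b = amp(|1⟩) = 0.4697:
new amp(|0⟩) = (-0.94239)·a + (-0.334517)·b = -0.9891
new amp(|1⟩) = (0.334517)·a + (-0.94239)·b = -0.1473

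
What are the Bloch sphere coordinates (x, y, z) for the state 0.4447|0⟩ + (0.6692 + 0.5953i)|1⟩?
(0.5952, 0.5295, -0.6045)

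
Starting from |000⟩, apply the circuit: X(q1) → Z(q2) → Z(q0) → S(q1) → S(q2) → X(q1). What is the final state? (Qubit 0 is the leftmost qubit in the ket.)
i|000⟩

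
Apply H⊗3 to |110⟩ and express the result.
1/√8|000⟩ + 1/√8|001⟩ - 1/√8|010⟩ - 1/√8|011⟩ - 1/√8|100⟩ - 1/√8|101⟩ + 1/√8|110⟩ + 1/√8|111⟩

H⊗3 gives amp(|y⟩) = (1/2√2) Σ_x (−1)^(x·y) amp(|x⟩), where x·y is the number of positions in which both x and y have a 1.
|000⟩: (1)/(2√2) = 1/√8
|001⟩: (1)/(2√2) = 1/√8
|010⟩: (-1)/(2√2) = -1/√8
|011⟩: (-1)/(2√2) = -1/√8
|100⟩: (-1)/(2√2) = -1/√8
|101⟩: (-1)/(2√2) = -1/√8
|110⟩: (1)/(2√2) = 1/√8
|111⟩: (1)/(2√2) = 1/√8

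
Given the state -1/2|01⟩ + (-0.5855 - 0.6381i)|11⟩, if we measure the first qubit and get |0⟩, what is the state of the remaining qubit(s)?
-|1⟩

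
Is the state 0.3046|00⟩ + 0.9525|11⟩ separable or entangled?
Entangled

Writing the state as a|00⟩ + b|01⟩ + c|10⟩ + d|11⟩, it is a product state iff ad − bc = 0.
Here (a, b, c, d) = (0.3046, 0, 0, 0.9525): ad − bc = (0.3046)(0.9525) − (0)(0) = 0.2901 ≠ 0, so the state is entangled.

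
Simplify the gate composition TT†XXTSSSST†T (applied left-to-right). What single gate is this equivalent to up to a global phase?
T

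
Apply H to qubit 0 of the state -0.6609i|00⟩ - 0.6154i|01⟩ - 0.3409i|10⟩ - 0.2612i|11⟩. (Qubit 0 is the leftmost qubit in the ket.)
-0.7084i|00⟩ - 0.6198i|01⟩ - 0.2263i|10⟩ - 0.2505i|11⟩

H on qubit 0 mixes each pair of kets that differ only in qubit 0: amplitudes (a, b) of (|…0…⟩, |…1…⟩) become ((a + b)/√2, (a − b)/√2). Kets absent from the input have amplitude 0.
(|00⟩, |10⟩): (a, b) = (-0.6609i, -0.3409i) → (-0.7084i, -0.2263i)
(|01⟩, |11⟩): (a, b) = (-0.6154i, -0.2612i) → (-0.6198i, -0.2505i)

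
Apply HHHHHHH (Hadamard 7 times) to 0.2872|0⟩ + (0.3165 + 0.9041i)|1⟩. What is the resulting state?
(0.4269 + 0.6393i)|0⟩ + (-0.02072 - 0.6393i)|1⟩

H² = I, so H^7 = H: a single Hadamard. With (a, b) = (0.2872, (0.3165 + 0.9041i)), H gives ((a + b)/√2, (a − b)/√2) = ((0.4269 + 0.6393i), (-0.02072 - 0.6393i)).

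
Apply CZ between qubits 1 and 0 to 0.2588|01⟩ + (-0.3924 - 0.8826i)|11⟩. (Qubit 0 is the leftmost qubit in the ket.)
0.2588|01⟩ + (0.3924 + 0.8826i)|11⟩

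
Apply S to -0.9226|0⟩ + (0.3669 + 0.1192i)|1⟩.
-0.9226|0⟩ + (-0.1192 + 0.3669i)|1⟩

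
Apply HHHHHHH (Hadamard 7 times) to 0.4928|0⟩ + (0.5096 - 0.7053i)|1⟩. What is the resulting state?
(0.7088 - 0.4987i)|0⟩ + (-0.01188 + 0.4987i)|1⟩

H² = I, so H^7 = H: a single Hadamard. With (a, b) = (0.4928, (0.5096 - 0.7053i)), H gives ((a + b)/√2, (a − b)/√2) = ((0.7088 - 0.4987i), (-0.01188 + 0.4987i)).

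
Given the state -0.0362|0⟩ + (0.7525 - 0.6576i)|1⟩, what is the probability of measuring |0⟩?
0.00131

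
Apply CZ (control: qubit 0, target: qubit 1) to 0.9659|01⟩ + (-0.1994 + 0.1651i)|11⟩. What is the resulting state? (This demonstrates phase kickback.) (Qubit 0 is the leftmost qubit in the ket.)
0.9659|01⟩ + (0.1994 - 0.1651i)|11⟩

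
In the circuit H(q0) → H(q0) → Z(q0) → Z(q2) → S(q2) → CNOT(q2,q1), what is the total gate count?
6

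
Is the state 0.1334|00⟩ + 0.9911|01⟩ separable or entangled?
Separable

Writing the state as a|00⟩ + b|01⟩ + c|10⟩ + d|11⟩, it is a product state iff ad − bc = 0.
Here (a, b, c, d) = (0.1334, 0.9911, 0, 0): ad − bc = (0.1334)(0) − (0.9911)(0) = 0, so the state is separable.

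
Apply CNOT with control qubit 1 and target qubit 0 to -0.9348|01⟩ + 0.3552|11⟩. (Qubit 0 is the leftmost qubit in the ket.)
0.3552|01⟩ - 0.9348|11⟩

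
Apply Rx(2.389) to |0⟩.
0.3675|0⟩ - 0.93i|1⟩

Rx(2.389) = [[cos(θ/2), −i·sin(θ/2)], [−i·sin(θ/2), cos(θ/2)]]; θ = 2.389, cos(θ/2) ≈ 0.367478, sin(θ/2) ≈ 0.930032.
With a = amp(|0⟩) = 1 and b = amp(|1⟩) = 0:
new amp(|0⟩) = (0.367478)·a + (-0.930032i)·b = 0.3675
new amp(|1⟩) = (-0.930032i)·a + (0.367478)·b = -0.93i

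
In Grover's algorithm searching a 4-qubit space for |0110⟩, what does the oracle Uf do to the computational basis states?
Uf|x⟩ = -|x⟩ if x = 0110, else |x⟩ (phase flip on target)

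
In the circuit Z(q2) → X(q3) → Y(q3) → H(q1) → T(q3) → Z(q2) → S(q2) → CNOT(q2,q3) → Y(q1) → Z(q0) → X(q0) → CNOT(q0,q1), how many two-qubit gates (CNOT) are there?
2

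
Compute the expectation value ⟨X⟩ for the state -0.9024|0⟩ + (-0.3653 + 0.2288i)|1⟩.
0.6593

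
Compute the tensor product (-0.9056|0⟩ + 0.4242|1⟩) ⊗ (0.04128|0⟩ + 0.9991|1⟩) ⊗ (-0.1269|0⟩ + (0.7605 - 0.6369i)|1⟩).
0.004744|000⟩ + (-0.02843 + 0.02381i)|001⟩ + 0.1148|010⟩ + (-0.6881 + 0.5763i)|011⟩ - 0.002222|100⟩ + (0.01332 - 0.01115i)|101⟩ - 0.05378|110⟩ + (0.3223 - 0.2699i)|111⟩

amp(|b₁b₂…⟩) = product of the factor amplitudes for bits b₁, b₂, …; only kets whose every factor amplitude is nonzero survive.
|000⟩: (-0.9056)(0.04128)(-0.1269) = 0.004744
|001⟩: (-0.9056)(0.04128)(0.7605 - 0.6369i) = (-0.02843 + 0.02381i)
|010⟩: (-0.9056)(0.9991)(-0.1269) = 0.1148
|011⟩: (-0.9056)(0.9991)(0.7605 - 0.6369i) = (-0.6881 + 0.5763i)
|100⟩: (0.4242)(0.04128)(-0.1269) = -0.002222
|101⟩: (0.4242)(0.04128)(0.7605 - 0.6369i) = (0.01332 - 0.01115i)
|110⟩: (0.4242)(0.9991)(-0.1269) = -0.05378
|111⟩: (0.4242)(0.9991)(0.7605 - 0.6369i) = (0.3223 - 0.2699i)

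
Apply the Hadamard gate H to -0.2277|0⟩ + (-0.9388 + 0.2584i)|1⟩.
(-0.8248 + 0.1827i)|0⟩ + (0.5028 - 0.1827i)|1⟩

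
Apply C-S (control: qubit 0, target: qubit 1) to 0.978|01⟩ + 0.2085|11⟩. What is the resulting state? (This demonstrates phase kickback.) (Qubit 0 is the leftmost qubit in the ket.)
0.978|01⟩ + 0.2085i|11⟩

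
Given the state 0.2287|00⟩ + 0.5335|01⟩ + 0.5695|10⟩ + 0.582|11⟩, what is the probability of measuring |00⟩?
0.0523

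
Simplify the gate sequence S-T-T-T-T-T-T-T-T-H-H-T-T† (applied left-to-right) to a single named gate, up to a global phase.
S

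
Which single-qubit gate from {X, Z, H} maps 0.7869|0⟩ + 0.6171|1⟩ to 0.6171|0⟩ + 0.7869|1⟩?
X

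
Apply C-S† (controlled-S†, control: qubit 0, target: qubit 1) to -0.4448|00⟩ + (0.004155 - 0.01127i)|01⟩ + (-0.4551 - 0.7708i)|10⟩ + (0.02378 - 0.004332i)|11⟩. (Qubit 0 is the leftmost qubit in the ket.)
-0.4448|00⟩ + (0.004155 - 0.01127i)|01⟩ + (-0.4551 - 0.7708i)|10⟩ + (-0.004332 - 0.02378i)|11⟩

C-S† leaves the control-|0⟩ kets |00⟩, |01⟩ unchanged and applies S† to qubit 1 on the control-|1⟩ pair (|10⟩, |11⟩).
S† = [[1, 0], [0, -i]].
With a = amp(|10⟩) = (-0.4551 - 0.7708i) and b = amp(|11⟩) = (0.02378 - 0.004332i):
new amp(|10⟩) = (1)·a = (-0.4551 - 0.7708i)
new amp(|11⟩) = (-i)·b = (-0.004332 - 0.02378i)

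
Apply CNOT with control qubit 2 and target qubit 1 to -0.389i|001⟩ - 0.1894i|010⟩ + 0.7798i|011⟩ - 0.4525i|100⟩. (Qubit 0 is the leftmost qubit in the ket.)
0.7798i|001⟩ - 0.1894i|010⟩ - 0.389i|011⟩ - 0.4525i|100⟩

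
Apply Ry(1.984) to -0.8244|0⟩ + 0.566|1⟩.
-0.9248|0⟩ - 0.3805|1⟩

Ry(1.984) = [[cos(θ/2), −sin(θ/2)], [sin(θ/2), cos(θ/2)]]; θ = 1.984, cos(θ/2) ≈ 0.547017, sin(θ/2) ≈ 0.837122.
With a = amp(|0⟩) = -0.8244 and b = amp(|1⟩) = 0.566:
new amp(|0⟩) = (0.547017)·a + (-0.837122)·b = -0.9248
new amp(|1⟩) = (0.837122)·a + (0.547017)·b = -0.3805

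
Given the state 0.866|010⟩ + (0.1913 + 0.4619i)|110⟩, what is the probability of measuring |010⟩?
0.75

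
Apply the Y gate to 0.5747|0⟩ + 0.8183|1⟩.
-0.8183i|0⟩ + 0.5747i|1⟩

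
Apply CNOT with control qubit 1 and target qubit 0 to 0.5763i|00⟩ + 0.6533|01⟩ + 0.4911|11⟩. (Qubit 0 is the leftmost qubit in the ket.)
0.5763i|00⟩ + 0.4911|01⟩ + 0.6533|11⟩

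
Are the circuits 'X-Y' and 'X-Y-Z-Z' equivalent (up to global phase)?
Yes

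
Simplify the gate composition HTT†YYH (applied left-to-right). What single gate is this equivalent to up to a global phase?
I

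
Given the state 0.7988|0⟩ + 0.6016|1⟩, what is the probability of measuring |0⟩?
0.6381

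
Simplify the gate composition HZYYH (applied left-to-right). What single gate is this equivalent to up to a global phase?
X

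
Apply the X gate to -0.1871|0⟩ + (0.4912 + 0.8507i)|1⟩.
(0.4912 + 0.8507i)|0⟩ - 0.1871|1⟩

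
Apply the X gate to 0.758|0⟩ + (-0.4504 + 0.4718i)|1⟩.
(-0.4504 + 0.4718i)|0⟩ + 0.758|1⟩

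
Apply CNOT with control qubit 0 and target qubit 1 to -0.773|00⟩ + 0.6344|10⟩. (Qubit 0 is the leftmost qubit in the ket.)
-0.773|00⟩ + 0.6344|11⟩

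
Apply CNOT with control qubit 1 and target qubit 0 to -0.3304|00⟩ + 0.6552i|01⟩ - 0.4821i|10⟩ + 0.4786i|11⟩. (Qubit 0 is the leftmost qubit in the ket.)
-0.3304|00⟩ + 0.4786i|01⟩ - 0.4821i|10⟩ + 0.6552i|11⟩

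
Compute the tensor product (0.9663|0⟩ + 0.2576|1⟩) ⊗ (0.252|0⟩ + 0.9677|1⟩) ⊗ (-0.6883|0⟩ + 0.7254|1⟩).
-0.1676|000⟩ + 0.1766|001⟩ - 0.6436|010⟩ + 0.6783|011⟩ - 0.04468|100⟩ + 0.04709|101⟩ - 0.1716|110⟩ + 0.1808|111⟩

amp(|b₁b₂…⟩) = product of the factor amplitudes for bits b₁, b₂, …; only kets whose every factor amplitude is nonzero survive.
|000⟩: (0.9663)(0.252)(-0.6883) = -0.1676
|001⟩: (0.9663)(0.252)(0.7254) = 0.1766
|010⟩: (0.9663)(0.9677)(-0.6883) = -0.6436
|011⟩: (0.9663)(0.9677)(0.7254) = 0.6783
|100⟩: (0.2576)(0.252)(-0.6883) = -0.04468
|101⟩: (0.2576)(0.252)(0.7254) = 0.04709
|110⟩: (0.2576)(0.9677)(-0.6883) = -0.1716
|111⟩: (0.2576)(0.9677)(0.7254) = 0.1808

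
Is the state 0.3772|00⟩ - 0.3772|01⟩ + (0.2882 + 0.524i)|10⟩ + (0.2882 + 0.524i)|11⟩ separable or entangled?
Entangled

Writing the state as a|00⟩ + b|01⟩ + c|10⟩ + d|11⟩, it is a product state iff ad − bc = 0.
Here (a, b, c, d) = (0.3772, -0.3772, (0.2882 + 0.524i), (0.2882 + 0.524i)): ad − bc = (0.3772)(0.2882 + 0.524i) − (-0.3772)(0.2882 + 0.524i) = (0.2174 + 0.3953i) ≠ 0, so the state is entangled.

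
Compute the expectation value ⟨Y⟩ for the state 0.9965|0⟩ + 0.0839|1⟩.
0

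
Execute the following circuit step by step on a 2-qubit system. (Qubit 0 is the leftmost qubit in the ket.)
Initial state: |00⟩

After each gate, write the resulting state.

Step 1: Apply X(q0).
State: |10⟩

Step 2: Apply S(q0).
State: i|10⟩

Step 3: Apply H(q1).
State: (1/√2)i|10⟩ + (1/√2)i|11⟩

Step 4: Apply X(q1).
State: (1/√2)i|10⟩ + (1/√2)i|11⟩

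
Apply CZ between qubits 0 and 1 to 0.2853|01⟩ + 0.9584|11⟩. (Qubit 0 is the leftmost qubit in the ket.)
0.2853|01⟩ - 0.9584|11⟩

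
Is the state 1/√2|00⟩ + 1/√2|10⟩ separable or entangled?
Separable

Writing the state as a|00⟩ + b|01⟩ + c|10⟩ + d|11⟩, it is a product state iff ad − bc = 0.
Here (a, b, c, d) = (1/√2, 0, 1/√2, 0): ad − bc = (1/√2)(0) − (0)(1/√2) = 0, so the state is separable.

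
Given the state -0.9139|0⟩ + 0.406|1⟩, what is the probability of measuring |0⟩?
0.8352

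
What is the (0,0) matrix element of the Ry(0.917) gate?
0.8967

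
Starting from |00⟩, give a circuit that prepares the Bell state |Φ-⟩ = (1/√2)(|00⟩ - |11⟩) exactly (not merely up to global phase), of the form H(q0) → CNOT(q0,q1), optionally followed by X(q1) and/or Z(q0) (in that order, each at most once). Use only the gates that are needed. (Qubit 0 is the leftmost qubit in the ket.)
H(q0) → CNOT(q0,q1) → Z(q0)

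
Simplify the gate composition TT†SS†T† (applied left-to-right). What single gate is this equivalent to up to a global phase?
T†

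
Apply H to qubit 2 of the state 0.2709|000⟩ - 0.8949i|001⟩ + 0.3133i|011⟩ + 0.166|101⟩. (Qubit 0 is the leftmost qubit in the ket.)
(0.1916 - 0.6328i)|000⟩ + (0.1916 + 0.6328i)|001⟩ + 0.2215i|010⟩ - 0.2215i|011⟩ + 0.1174|100⟩ - 0.1174|101⟩

H on qubit 2 mixes each pair of kets that differ only in qubit 2: amplitudes (a, b) of (|…0…⟩, |…1…⟩) become ((a + b)/√2, (a − b)/√2). Kets absent from the input have amplitude 0.
(|000⟩, |001⟩): (a, b) = (0.2709, -0.8949i) → ((0.1916 - 0.6328i), (0.1916 + 0.6328i))
(|010⟩, |011⟩): (a, b) = (0, 0.3133i) → (0.2215i, -0.2215i)
(|100⟩, |101⟩): (a, b) = (0, 0.166) → (0.1174, -0.1174)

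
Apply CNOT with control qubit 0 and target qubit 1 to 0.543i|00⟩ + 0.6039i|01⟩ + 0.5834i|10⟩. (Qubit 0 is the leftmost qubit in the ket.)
0.543i|00⟩ + 0.6039i|01⟩ + 0.5834i|11⟩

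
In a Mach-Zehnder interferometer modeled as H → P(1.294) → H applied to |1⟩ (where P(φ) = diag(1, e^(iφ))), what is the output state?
(0.3634 - 0.481i)|0⟩ + (0.6366 + 0.481i)|1⟩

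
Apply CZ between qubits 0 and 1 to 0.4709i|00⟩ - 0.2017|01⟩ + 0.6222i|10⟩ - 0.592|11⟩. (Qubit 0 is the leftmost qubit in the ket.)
0.4709i|00⟩ - 0.2017|01⟩ + 0.6222i|10⟩ + 0.592|11⟩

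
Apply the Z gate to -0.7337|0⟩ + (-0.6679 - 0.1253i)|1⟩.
-0.7337|0⟩ + (0.6679 + 0.1253i)|1⟩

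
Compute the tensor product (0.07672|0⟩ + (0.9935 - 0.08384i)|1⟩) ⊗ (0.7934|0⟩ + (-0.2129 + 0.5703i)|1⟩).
0.06087|00⟩ + (-0.01633 + 0.04375i)|01⟩ + (0.7882 - 0.06652i)|10⟩ + (-0.1637 + 0.5844i)|11⟩

amp(|b₁b₂…⟩) = product of the factor amplitudes for bits b₁, b₂, …; only kets whose every factor amplitude is nonzero survive.
|00⟩: (0.07672)(0.7934) = 0.06087
|01⟩: (0.07672)(-0.2129 + 0.5703i) = (-0.01633 + 0.04375i)
|10⟩: (0.9935 - 0.08384i)(0.7934) = (0.7882 - 0.06652i)
|11⟩: (0.9935 - 0.08384i)(-0.2129 + 0.5703i) = (-0.1637 + 0.5844i)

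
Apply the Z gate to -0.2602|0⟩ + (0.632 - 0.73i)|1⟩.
-0.2602|0⟩ + (-0.632 + 0.73i)|1⟩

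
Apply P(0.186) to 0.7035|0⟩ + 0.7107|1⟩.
0.7035|0⟩ + (0.6984 + 0.1314i)|1⟩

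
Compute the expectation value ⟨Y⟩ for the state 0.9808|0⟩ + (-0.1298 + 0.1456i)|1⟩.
0.2856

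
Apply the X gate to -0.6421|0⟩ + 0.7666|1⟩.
0.7666|0⟩ - 0.6421|1⟩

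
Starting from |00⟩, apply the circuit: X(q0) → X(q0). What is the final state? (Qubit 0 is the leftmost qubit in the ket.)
|00⟩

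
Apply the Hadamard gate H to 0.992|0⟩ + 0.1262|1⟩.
0.7907|0⟩ + 0.6122|1⟩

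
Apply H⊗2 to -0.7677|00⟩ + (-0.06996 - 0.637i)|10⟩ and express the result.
(-0.4188 - 0.3185i)|00⟩ + (-0.4188 - 0.3185i)|01⟩ + (-0.3489 + 0.3185i)|10⟩ + (-0.3489 + 0.3185i)|11⟩

H⊗2 gives amp(|y⟩) = (1/2) Σ_x (−1)^(x·y) amp(|x⟩), where x·y is the number of positions in which both x and y have a 1.
|00⟩: (-0.7677 + (-0.06996 - 0.637i))/2 = (-0.4188 - 0.3185i)
|01⟩: (-0.7677 + (-0.06996 - 0.637i))/2 = (-0.4188 - 0.3185i)
|10⟩: (-0.7677 - (-0.06996 - 0.637i))/2 = (-0.3489 + 0.3185i)
|11⟩: (-0.7677 - (-0.06996 - 0.637i))/2 = (-0.3489 + 0.3185i)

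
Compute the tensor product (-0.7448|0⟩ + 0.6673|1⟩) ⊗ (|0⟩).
-0.7448|00⟩ + 0.6673|10⟩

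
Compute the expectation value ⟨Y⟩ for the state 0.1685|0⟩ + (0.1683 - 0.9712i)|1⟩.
-0.3273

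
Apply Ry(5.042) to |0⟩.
-0.8135|0⟩ + 0.5815|1⟩

Ry(5.042) = [[cos(θ/2), −sin(θ/2)], [sin(θ/2), cos(θ/2)]]; θ = 5.042, cos(θ/2) ≈ -0.813534, sin(θ/2) ≈ 0.581517.
With a = amp(|0⟩) = 1 and b = amp(|1⟩) = 0:
new amp(|0⟩) = (-0.813534)·a + (-0.581517)·b = -0.8135
new amp(|1⟩) = (0.581517)·a + (-0.813534)·b = 0.5815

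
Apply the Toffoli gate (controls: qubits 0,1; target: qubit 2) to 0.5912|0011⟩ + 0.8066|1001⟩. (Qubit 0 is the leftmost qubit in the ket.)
0.5912|0011⟩ + 0.8066|1001⟩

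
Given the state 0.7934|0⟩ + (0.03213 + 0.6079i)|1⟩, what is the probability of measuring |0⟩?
0.6295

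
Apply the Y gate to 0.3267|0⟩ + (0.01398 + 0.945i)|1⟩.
(0.945 - 0.01398i)|0⟩ + 0.3267i|1⟩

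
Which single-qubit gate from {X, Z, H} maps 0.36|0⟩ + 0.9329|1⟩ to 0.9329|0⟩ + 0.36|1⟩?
X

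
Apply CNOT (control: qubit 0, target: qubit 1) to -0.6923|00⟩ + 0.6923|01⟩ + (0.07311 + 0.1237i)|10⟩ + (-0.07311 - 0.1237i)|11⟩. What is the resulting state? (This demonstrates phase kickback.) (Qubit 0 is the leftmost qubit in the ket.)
-0.6923|00⟩ + 0.6923|01⟩ + (-0.07311 - 0.1237i)|10⟩ + (0.07311 + 0.1237i)|11⟩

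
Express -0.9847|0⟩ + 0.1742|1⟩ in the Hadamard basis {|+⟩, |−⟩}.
-0.5731|+⟩ - 0.8195|−⟩

With |ψ⟩ = α|0⟩ + β|1⟩, the Hadamard-basis coefficients are ⟨+|ψ⟩ = (α + β)/√2 and ⟨−|ψ⟩ = (α − β)/√2.
Here α = -0.9847, β = 0.1742: (α + β)/√2 = -0.5731, (α − β)/√2 = -0.8195.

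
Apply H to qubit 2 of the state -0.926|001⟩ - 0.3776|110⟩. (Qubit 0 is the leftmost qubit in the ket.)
-0.6548|000⟩ + 0.6548|001⟩ - 0.267|110⟩ - 0.267|111⟩

H on qubit 2 mixes each pair of kets that differ only in qubit 2: amplitudes (a, b) of (|…0…⟩, |…1…⟩) become ((a + b)/√2, (a − b)/√2). Kets absent from the input have amplitude 0.
(|000⟩, |001⟩): (a, b) = (0, -0.926) → (-0.6548, 0.6548)
(|110⟩, |111⟩): (a, b) = (-0.3776, 0) → (-0.267, -0.267)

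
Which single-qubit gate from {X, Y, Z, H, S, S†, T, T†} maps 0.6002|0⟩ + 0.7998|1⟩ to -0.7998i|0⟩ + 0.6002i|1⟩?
Y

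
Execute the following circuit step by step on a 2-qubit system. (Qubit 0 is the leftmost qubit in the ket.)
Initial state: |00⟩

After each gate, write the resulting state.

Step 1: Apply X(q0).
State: |10⟩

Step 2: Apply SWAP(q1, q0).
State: |01⟩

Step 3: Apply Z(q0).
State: |01⟩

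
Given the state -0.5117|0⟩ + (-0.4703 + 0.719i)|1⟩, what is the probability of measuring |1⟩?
0.7381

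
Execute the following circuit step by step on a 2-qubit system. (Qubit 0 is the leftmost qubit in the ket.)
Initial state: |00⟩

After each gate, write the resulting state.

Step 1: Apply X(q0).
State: |10⟩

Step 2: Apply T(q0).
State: (1/√2 + (1/√2)i)|10⟩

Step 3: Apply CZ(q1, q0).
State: (1/√2 + (1/√2)i)|10⟩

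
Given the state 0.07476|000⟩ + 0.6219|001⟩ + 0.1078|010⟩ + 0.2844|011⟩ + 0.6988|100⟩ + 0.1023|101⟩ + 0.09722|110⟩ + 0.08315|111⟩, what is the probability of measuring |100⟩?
0.4883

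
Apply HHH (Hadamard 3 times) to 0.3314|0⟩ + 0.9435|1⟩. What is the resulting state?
0.9015|0⟩ - 0.4328|1⟩

H² = I, so H^3 = H: a single Hadamard. With (a, b) = (0.3314, 0.9435), H gives ((a + b)/√2, (a − b)/√2) = (0.9015, -0.4328).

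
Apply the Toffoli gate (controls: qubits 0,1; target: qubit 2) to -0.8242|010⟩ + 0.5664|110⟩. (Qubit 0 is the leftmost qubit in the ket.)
-0.8242|010⟩ + 0.5664|111⟩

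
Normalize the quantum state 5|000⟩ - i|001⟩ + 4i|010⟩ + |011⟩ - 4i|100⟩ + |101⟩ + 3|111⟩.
0.6019|000⟩ - 0.1204i|001⟩ + 0.4815i|010⟩ + 0.1204|011⟩ - 0.4815i|100⟩ + 0.1204|101⟩ + 0.3612|111⟩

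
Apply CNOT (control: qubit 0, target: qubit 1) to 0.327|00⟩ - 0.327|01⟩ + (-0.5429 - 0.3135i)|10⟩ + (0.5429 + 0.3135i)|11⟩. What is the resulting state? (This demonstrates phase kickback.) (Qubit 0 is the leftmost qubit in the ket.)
0.327|00⟩ - 0.327|01⟩ + (0.5429 + 0.3135i)|10⟩ + (-0.5429 - 0.3135i)|11⟩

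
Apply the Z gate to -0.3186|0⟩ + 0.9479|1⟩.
-0.3186|0⟩ - 0.9479|1⟩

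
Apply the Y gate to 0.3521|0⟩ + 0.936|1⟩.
-0.936i|0⟩ + 0.3521i|1⟩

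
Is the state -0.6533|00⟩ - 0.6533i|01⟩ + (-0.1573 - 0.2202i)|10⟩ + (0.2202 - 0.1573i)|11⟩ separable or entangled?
Separable

Writing the state as a|00⟩ + b|01⟩ + c|10⟩ + d|11⟩, it is a product state iff ad − bc = 0.
Here (a, b, c, d) = (-0.6533, -0.6533i, (-0.1573 - 0.2202i), (0.2202 - 0.1573i)): ad − bc = (-0.6533)(0.2202 - 0.1573i) − (-0.6533i)(-0.1573 - 0.2202i) = 0, so the state is separable.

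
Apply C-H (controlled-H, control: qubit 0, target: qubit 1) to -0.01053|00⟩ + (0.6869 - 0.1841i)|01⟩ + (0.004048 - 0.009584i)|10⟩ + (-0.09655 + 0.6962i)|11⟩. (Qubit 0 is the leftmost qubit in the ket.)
-0.01053|00⟩ + (0.6869 - 0.1841i)|01⟩ + (-0.06541 + 0.4855i)|10⟩ + (0.07113 - 0.4991i)|11⟩

C-H leaves the control-|0⟩ kets |00⟩, |01⟩ unchanged and applies H to qubit 1 on the control-|1⟩ pair (|10⟩, |11⟩).
H = [[1/√2, 1/√2], [1/√2, -1/√2]].
With a = amp(|10⟩) = (0.004048 - 0.009584i) and b = amp(|11⟩) = (-0.09655 + 0.6962i):
new amp(|10⟩) = (1/√2)·a + (1/√2)·b = (-0.06541 + 0.4855i)
new amp(|11⟩) = (1/√2)·a + (-1/√2)·b = (0.07113 - 0.4991i)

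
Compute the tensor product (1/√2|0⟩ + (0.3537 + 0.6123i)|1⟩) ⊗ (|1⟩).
1/√2|01⟩ + (0.3537 + 0.6123i)|11⟩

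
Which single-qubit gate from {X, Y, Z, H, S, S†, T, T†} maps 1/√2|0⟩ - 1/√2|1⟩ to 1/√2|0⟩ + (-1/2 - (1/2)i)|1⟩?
T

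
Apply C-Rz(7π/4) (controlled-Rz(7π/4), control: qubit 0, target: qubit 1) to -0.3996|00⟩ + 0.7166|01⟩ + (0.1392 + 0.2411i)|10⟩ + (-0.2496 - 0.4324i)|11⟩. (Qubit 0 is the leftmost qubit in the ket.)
-0.3996|00⟩ + 0.7166|01⟩ + (-0.03634 - 0.276i)|10⟩ + (0.3961 + 0.304i)|11⟩

C-Rz(7π/4) leaves the control-|0⟩ kets |00⟩, |01⟩ unchanged and applies Rz(7π/4) to qubit 1 on the control-|1⟩ pair (|10⟩, |11⟩).
Rz(7π/4) = [[e^(−iθ/2), 0], [0, e^(iθ/2)]] with e^(±iθ/2) = cos(θ/2) ± i·sin(θ/2); θ = 7π/4, cos(θ/2) ≈ -0.92388, sin(θ/2) ≈ 0.382683.
With a = amp(|10⟩) = (0.1392 + 0.2411i) and b = amp(|11⟩) = (-0.2496 - 0.4324i):
new amp(|10⟩) = (-0.92388 - 0.382683i)·a = (-0.03634 - 0.276i)
new amp(|11⟩) = (-0.92388 + 0.382683i)·b = (0.3961 + 0.304i)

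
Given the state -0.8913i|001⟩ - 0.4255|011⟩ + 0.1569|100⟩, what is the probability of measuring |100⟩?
0.02462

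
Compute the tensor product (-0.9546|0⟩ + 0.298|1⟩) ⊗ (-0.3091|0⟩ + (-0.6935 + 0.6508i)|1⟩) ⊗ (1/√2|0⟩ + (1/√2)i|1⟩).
0.2086|000⟩ + 0.2086i|001⟩ + (0.4681 - 0.4393i)|010⟩ + (0.4393 + 0.4681i)|011⟩ - 0.06513|100⟩ - 0.06513i|101⟩ + (-0.1461 + 0.1371i)|110⟩ + (-0.1371 - 0.1461i)|111⟩

amp(|b₁b₂…⟩) = product of the factor amplitudes for bits b₁, b₂, …; only kets whose every factor amplitude is nonzero survive.
|000⟩: (-0.9546)(-0.3091)(1/√2) = 0.2086
|001⟩: (-0.9546)(-0.3091)((1/√2)i) = 0.2086i
|010⟩: (-0.9546)(-0.6935 + 0.6508i)(1/√2) = (0.4681 - 0.4393i)
|011⟩: (-0.9546)(-0.6935 + 0.6508i)((1/√2)i) = (0.4393 + 0.4681i)
|100⟩: (0.298)(-0.3091)(1/√2) = -0.06513
|101⟩: (0.298)(-0.3091)((1/√2)i) = -0.06513i
|110⟩: (0.298)(-0.6935 + 0.6508i)(1/√2) = (-0.1461 + 0.1371i)
|111⟩: (0.298)(-0.6935 + 0.6508i)((1/√2)i) = (-0.1371 - 0.1461i)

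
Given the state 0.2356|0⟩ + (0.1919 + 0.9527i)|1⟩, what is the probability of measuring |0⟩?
0.05551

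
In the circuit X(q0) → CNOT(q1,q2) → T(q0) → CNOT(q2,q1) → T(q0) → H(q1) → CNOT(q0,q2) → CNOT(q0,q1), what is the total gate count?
8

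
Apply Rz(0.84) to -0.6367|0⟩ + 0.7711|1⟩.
(-0.5814 + 0.2596i)|0⟩ + (0.7041 + 0.3144i)|1⟩

Rz(0.84) = [[e^(−iθ/2), 0], [0, e^(iθ/2)]] with e^(±iθ/2) = cos(θ/2) ± i·sin(θ/2); θ = 0.84, cos(θ/2) ≈ 0.913089, sin(θ/2) ≈ 0.40776.
With a = amp(|0⟩) = -0.6367 and b = amp(|1⟩) = 0.7711:
new amp(|0⟩) = (0.913089 - 0.40776i)·a = (-0.5814 + 0.2596i)
new amp(|1⟩) = (0.913089 + 0.40776i)·b = (0.7041 + 0.3144i)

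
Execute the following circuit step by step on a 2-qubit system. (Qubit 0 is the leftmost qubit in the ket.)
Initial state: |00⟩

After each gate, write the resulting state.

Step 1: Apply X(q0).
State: |10⟩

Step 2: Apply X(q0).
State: |00⟩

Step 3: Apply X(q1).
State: |01⟩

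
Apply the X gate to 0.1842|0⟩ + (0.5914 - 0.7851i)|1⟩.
(0.5914 - 0.7851i)|0⟩ + 0.1842|1⟩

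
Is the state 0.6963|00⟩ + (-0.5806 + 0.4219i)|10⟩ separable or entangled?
Separable

Writing the state as a|00⟩ + b|01⟩ + c|10⟩ + d|11⟩, it is a product state iff ad − bc = 0.
Here (a, b, c, d) = (0.6963, 0, (-0.5806 + 0.4219i), 0): ad − bc = (0.6963)(0) − (0)(-0.5806 + 0.4219i) = 0, so the state is separable.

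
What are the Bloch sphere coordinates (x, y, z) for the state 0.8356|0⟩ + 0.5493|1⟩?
(0.918, 0, 0.3965)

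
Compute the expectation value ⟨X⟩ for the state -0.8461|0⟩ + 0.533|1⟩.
-0.9019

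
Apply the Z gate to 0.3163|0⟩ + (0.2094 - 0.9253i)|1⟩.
0.3163|0⟩ + (-0.2094 + 0.9253i)|1⟩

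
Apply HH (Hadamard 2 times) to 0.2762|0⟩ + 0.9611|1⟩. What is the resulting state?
0.2762|0⟩ + 0.9611|1⟩

H² = I, so an even number of Hadamards cancels: H^2 = I and the state is unchanged.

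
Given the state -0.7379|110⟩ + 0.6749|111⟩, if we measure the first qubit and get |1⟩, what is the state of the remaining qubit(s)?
-0.7379|10⟩ + 0.6749|11⟩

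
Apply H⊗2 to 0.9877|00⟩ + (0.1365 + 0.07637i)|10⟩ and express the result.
(0.5621 + 0.03819i)|00⟩ + (0.5621 + 0.03819i)|01⟩ + (0.4256 - 0.03819i)|10⟩ + (0.4256 - 0.03819i)|11⟩

H⊗2 gives amp(|y⟩) = (1/2) Σ_x (−1)^(x·y) amp(|x⟩), where x·y is the number of positions in which both x and y have a 1.
|00⟩: (0.9877 + (0.1365 + 0.07637i))/2 = (0.5621 + 0.03819i)
|01⟩: (0.9877 + (0.1365 + 0.07637i))/2 = (0.5621 + 0.03819i)
|10⟩: (0.9877 - (0.1365 + 0.07637i))/2 = (0.4256 - 0.03819i)
|11⟩: (0.9877 - (0.1365 + 0.07637i))/2 = (0.4256 - 0.03819i)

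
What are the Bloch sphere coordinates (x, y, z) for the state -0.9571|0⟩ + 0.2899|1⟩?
(-0.5549, 0, 0.832)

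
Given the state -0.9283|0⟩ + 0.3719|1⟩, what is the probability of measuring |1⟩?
0.1383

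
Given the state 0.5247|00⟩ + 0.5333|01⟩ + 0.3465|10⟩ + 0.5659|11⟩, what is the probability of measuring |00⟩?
0.2753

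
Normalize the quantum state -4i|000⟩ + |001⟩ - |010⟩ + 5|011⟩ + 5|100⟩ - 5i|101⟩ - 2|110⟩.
-0.4061i|000⟩ + 0.1015|001⟩ - 0.1015|010⟩ + 0.5077|011⟩ + 0.5077|100⟩ - 0.5077i|101⟩ - 0.2031|110⟩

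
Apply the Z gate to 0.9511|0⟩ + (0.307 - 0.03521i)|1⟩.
0.9511|0⟩ + (-0.307 + 0.03521i)|1⟩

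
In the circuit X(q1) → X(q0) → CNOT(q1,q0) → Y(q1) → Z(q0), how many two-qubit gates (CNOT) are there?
1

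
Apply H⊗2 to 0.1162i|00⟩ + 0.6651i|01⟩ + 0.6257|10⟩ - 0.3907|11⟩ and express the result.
(0.1175 + 0.3907i)|00⟩ + (0.5082 - 0.2745i)|01⟩ + (-0.1175 + 0.3907i)|10⟩ + (-0.5082 - 0.2745i)|11⟩

H⊗2 gives amp(|y⟩) = (1/2) Σ_x (−1)^(x·y) amp(|x⟩), where x·y is the number of positions in which both x and y have a 1.
|00⟩: (0.1162i + 0.6651i + 0.6257 - 0.3907)/2 = (0.1175 + 0.3907i)
|01⟩: (0.1162i - 0.6651i + 0.6257 + 0.3907)/2 = (0.5082 - 0.2745i)
|10⟩: (0.1162i + 0.6651i - 0.6257 + 0.3907)/2 = (-0.1175 + 0.3907i)
|11⟩: (0.1162i - 0.6651i - 0.6257 - 0.3907)/2 = (-0.5082 - 0.2745i)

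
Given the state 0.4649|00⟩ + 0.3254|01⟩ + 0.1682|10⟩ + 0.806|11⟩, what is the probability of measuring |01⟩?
0.1059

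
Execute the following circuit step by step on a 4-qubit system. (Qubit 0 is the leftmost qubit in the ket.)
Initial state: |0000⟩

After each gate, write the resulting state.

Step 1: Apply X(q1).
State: |0100⟩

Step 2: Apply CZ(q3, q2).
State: |0100⟩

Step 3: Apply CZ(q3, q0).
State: |0100⟩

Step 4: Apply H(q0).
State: 1/√2|0100⟩ + 1/√2|1100⟩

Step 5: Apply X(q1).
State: 1/√2|0000⟩ + 1/√2|1000⟩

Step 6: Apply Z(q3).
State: 1/√2|0000⟩ + 1/√2|1000⟩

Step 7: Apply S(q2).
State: 1/√2|0000⟩ + 1/√2|1000⟩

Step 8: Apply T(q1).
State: 1/√2|0000⟩ + 1/√2|1000⟩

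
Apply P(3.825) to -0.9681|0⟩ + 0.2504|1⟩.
-0.9681|0⟩ + (-0.1942 - 0.1581i)|1⟩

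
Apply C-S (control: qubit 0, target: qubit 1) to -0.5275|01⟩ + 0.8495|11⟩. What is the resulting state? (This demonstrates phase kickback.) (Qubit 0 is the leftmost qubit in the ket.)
-0.5275|01⟩ + 0.8495i|11⟩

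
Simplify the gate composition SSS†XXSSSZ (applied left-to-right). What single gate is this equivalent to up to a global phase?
Z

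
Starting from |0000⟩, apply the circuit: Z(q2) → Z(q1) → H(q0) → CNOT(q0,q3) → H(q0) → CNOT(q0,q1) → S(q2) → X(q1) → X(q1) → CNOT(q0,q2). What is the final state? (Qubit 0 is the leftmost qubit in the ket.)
1/2|0000⟩ + 1/2|0001⟩ + 1/2|1110⟩ - 1/2|1111⟩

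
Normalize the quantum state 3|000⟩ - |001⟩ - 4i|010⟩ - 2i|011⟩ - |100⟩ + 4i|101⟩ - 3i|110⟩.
0.4009|000⟩ - 0.1336|001⟩ - 0.5345i|010⟩ - 0.2673i|011⟩ - 0.1336|100⟩ + 0.5345i|101⟩ - 0.4009i|110⟩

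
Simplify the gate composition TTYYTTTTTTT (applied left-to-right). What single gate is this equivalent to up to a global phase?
T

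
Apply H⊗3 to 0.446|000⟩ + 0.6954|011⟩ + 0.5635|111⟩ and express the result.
0.6028|000⟩ - 0.2874|001⟩ - 0.2874|010⟩ + 0.6028|011⟩ + 0.2043|100⟩ + 0.1111|101⟩ + 0.1111|110⟩ + 0.2043|111⟩

H⊗3 gives amp(|y⟩) = (1/2√2) Σ_x (−1)^(x·y) amp(|x⟩), where x·y is the number of positions in which both x and y have a 1.
|000⟩: (0.446 + 0.6954 + 0.5635)/(2√2) = 0.6028
|001⟩: (0.446 - 0.6954 - 0.5635)/(2√2) = -0.2874
|010⟩: (0.446 - 0.6954 - 0.5635)/(2√2) = -0.2874
|011⟩: (0.446 + 0.6954 + 0.5635)/(2√2) = 0.6028
|100⟩: (0.446 + 0.6954 - 0.5635)/(2√2) = 0.2043
|101⟩: (0.446 - 0.6954 + 0.5635)/(2√2) = 0.1111
|110⟩: (0.446 - 0.6954 + 0.5635)/(2√2) = 0.1111
|111⟩: (0.446 + 0.6954 - 0.5635)/(2√2) = 0.2043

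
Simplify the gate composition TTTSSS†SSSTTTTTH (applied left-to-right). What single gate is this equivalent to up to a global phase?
H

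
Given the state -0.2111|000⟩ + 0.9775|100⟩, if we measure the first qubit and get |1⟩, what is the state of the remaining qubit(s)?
|00⟩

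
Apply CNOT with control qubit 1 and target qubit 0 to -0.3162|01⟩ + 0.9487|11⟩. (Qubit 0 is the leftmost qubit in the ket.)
0.9487|01⟩ - 0.3162|11⟩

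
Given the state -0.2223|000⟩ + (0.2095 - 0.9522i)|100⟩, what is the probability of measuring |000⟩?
0.04942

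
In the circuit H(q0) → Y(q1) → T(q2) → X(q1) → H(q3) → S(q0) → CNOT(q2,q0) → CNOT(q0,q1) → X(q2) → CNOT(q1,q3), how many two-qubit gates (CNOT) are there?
3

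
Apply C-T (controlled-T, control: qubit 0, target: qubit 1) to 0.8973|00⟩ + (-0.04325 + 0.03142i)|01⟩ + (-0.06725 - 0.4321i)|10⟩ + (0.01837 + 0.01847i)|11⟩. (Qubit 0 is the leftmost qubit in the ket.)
0.8973|00⟩ + (-0.04325 + 0.03142i)|01⟩ + (-0.06725 - 0.4321i)|10⟩ + (-0.00007071 + 0.02605i)|11⟩

C-T leaves the control-|0⟩ kets |00⟩, |01⟩ unchanged and applies T to qubit 1 on the control-|1⟩ pair (|10⟩, |11⟩).
T = [[1, 0], [0, (1/√2 + (1/√2)i)]].
With a = amp(|10⟩) = (-0.06725 - 0.4321i) and b = amp(|11⟩) = (0.01837 + 0.01847i):
new amp(|10⟩) = (1)·a = (-0.06725 - 0.4321i)
new amp(|11⟩) = (1/√2 + (1/√2)i)·b = (-0.00007071 + 0.02605i)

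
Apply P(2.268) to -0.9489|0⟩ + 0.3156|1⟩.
-0.9489|0⟩ + (-0.2026 + 0.242i)|1⟩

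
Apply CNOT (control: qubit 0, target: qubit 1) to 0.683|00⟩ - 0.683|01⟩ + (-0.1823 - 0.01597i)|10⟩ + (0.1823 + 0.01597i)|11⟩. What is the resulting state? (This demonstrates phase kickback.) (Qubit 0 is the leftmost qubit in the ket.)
0.683|00⟩ - 0.683|01⟩ + (0.1823 + 0.01597i)|10⟩ + (-0.1823 - 0.01597i)|11⟩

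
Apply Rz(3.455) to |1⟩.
(-0.1561 + 0.9877i)|1⟩

Rz(3.455) = [[e^(−iθ/2), 0], [0, e^(iθ/2)]] with e^(±iθ/2) = cos(θ/2) ± i·sin(θ/2); θ = 3.455, cos(θ/2) ≈ -0.156063, sin(θ/2) ≈ 0.987747.
With a = amp(|0⟩) = 0 and b = amp(|1⟩) = 1:
new amp(|0⟩) = (-0.156063 - 0.987747i)·a = 0
new amp(|1⟩) = (-0.156063 + 0.987747i)·b = (-0.1561 + 0.9877i)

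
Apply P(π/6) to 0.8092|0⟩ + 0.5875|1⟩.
0.8092|0⟩ + (0.5088 + 0.2938i)|1⟩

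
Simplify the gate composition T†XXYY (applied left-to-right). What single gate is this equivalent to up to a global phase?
T†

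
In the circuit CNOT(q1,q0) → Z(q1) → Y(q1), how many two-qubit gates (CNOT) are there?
1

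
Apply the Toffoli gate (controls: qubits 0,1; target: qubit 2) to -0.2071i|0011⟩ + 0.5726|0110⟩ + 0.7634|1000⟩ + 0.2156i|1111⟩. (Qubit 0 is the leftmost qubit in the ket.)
-0.2071i|0011⟩ + 0.5726|0110⟩ + 0.7634|1000⟩ + 0.2156i|1101⟩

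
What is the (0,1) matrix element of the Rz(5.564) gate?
0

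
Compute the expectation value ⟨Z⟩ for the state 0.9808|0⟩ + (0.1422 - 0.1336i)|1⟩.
0.9239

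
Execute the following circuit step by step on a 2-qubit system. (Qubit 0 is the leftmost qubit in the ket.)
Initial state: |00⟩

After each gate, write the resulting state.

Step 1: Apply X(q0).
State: |10⟩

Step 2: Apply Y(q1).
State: i|11⟩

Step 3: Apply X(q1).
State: i|10⟩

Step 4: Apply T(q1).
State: i|10⟩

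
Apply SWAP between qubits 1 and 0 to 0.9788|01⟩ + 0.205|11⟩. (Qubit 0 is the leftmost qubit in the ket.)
0.9788|10⟩ + 0.205|11⟩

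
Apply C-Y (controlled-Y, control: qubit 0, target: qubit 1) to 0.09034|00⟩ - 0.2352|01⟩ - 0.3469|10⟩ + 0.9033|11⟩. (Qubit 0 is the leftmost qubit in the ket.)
0.09034|00⟩ - 0.2352|01⟩ - 0.9033i|10⟩ - 0.3469i|11⟩

C-Y leaves the control-|0⟩ kets |00⟩, |01⟩ unchanged and applies Y to qubit 1 on the control-|1⟩ pair (|10⟩, |11⟩).
Y = [[0, -i], [i, 0]].
With a = amp(|10⟩) = -0.3469 and b = amp(|11⟩) = 0.9033:
new amp(|10⟩) = (-i)·b = -0.9033i
new amp(|11⟩) = (i)·a = -0.3469i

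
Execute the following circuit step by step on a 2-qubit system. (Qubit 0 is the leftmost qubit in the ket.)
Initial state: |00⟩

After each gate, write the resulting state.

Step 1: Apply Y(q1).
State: i|01⟩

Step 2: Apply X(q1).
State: i|00⟩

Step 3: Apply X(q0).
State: i|10⟩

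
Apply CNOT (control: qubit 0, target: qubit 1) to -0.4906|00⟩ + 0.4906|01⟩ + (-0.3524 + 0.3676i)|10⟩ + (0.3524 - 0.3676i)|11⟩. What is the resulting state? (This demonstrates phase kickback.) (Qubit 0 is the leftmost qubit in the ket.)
-0.4906|00⟩ + 0.4906|01⟩ + (0.3524 - 0.3676i)|10⟩ + (-0.3524 + 0.3676i)|11⟩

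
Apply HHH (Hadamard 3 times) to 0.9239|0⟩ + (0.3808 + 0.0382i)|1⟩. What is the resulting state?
(0.9226 + 0.02701i)|0⟩ + (0.384 - 0.02701i)|1⟩

H² = I, so H^3 = H: a single Hadamard. With (a, b) = (0.9239, (0.3808 + 0.0382i)), H gives ((a + b)/√2, (a − b)/√2) = ((0.9226 + 0.02701i), (0.384 - 0.02701i)).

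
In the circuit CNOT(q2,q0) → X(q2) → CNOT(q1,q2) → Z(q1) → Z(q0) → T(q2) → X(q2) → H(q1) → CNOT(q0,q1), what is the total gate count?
9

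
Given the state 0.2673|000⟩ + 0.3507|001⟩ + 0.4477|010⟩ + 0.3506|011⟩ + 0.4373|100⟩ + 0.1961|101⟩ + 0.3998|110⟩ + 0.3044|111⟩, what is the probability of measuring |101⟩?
0.03846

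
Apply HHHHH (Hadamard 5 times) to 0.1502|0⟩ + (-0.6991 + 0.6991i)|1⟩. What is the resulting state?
(-0.3881 + 0.4943i)|0⟩ + (0.6005 - 0.4943i)|1⟩

H² = I, so H^5 = H: a single Hadamard. With (a, b) = (0.1502, (-0.6991 + 0.6991i)), H gives ((a + b)/√2, (a − b)/√2) = ((-0.3881 + 0.4943i), (0.6005 - 0.4943i)).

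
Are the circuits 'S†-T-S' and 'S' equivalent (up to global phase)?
No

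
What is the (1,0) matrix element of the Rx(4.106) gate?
-0.886i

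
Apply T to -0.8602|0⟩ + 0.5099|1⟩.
-0.8602|0⟩ + (0.3606 + 0.3606i)|1⟩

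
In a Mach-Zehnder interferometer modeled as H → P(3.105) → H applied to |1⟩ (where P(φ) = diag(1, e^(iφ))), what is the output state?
(0.9997 - 0.01829i)|0⟩ + (0.0003347 + 0.01829i)|1⟩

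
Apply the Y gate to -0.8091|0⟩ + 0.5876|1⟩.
-0.5876i|0⟩ - 0.8091i|1⟩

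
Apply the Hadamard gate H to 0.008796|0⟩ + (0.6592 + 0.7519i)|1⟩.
(0.4723 + 0.5317i)|0⟩ + (-0.4599 - 0.5317i)|1⟩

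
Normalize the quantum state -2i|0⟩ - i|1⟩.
-0.8944i|0⟩ - (1/√5)i|1⟩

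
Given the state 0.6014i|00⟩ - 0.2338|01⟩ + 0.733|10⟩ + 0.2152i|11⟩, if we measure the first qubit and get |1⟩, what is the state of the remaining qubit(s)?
0.9595|0⟩ + 0.2817i|1⟩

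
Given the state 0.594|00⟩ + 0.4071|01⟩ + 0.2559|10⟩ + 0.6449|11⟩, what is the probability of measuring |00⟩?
0.3528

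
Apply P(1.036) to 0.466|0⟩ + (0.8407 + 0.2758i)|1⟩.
0.466|0⟩ + (0.1912 + 0.8639i)|1⟩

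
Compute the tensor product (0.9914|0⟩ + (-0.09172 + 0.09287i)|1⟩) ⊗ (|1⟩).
0.9914|01⟩ + (-0.09172 + 0.09287i)|11⟩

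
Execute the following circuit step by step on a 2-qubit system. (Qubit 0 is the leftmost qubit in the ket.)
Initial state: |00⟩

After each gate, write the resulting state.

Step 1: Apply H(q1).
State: 1/√2|00⟩ + 1/√2|01⟩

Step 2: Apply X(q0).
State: 1/√2|10⟩ + 1/√2|11⟩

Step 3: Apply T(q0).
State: (1/2 + (1/2)i)|10⟩ + (1/2 + (1/2)i)|11⟩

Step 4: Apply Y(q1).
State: (1/2 - (1/2)i)|10⟩ + (-1/2 + (1/2)i)|11⟩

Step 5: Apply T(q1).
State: (1/2 - (1/2)i)|10⟩ - 1/√2|11⟩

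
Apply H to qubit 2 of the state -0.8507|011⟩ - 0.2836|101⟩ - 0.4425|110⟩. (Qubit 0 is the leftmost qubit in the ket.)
-0.6015|010⟩ + 0.6015|011⟩ - 0.2005|100⟩ + 0.2005|101⟩ - 0.3129|110⟩ - 0.3129|111⟩

H on qubit 2 mixes each pair of kets that differ only in qubit 2: amplitudes (a, b) of (|…0…⟩, |…1…⟩) become ((a + b)/√2, (a − b)/√2). Kets absent from the input have amplitude 0.
(|010⟩, |011⟩): (a, b) = (0, -0.8507) → (-0.6015, 0.6015)
(|100⟩, |101⟩): (a, b) = (0, -0.2836) → (-0.2005, 0.2005)
(|110⟩, |111⟩): (a, b) = (-0.4425, 0) → (-0.3129, -0.3129)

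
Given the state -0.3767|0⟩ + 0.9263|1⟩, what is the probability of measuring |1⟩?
0.858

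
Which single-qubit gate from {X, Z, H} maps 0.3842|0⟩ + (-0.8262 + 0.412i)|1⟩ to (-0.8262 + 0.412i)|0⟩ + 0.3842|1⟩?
X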